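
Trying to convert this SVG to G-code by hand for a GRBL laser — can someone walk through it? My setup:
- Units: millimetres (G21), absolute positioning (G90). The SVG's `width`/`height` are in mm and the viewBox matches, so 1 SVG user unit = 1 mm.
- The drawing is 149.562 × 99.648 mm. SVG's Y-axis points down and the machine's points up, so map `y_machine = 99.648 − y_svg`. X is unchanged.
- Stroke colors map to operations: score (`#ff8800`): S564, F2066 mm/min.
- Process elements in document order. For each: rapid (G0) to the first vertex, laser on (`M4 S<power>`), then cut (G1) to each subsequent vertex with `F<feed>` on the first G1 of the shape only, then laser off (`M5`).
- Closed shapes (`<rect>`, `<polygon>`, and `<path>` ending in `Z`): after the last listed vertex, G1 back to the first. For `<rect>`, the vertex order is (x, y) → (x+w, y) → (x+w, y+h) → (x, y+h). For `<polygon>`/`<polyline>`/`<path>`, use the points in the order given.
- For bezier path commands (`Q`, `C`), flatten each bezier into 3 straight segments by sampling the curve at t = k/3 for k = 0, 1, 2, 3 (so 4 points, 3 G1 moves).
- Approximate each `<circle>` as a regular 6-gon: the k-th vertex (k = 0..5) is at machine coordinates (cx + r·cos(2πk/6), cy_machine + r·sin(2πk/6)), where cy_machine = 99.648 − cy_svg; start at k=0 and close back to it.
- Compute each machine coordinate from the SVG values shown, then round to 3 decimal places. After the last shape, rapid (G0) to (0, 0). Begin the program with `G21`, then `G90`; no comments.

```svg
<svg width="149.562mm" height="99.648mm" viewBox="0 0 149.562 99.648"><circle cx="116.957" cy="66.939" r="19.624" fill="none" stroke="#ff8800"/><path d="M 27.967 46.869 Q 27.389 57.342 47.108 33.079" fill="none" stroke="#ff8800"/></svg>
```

G21
G90
G0 X136.581 Y32.709
M4 S564
G1 X126.769 Y49.704 F2066
G1 X107.145 Y49.704
G1 X97.333 Y32.709
G1 X107.145 Y15.714
G1 X126.769 Y15.714
G1 X136.581 Y32.709
M5
G0 X27.967 Y52.779
M4 S564
G1 X29.837 Y49.657 F2066
G1 X36.217 Y54.253
G1 X47.108 Y66.569
M5
G0 X0.000 Y0.000

viewBox `0 0 149.562 99.648` with mm width/height → 1 unit = 1 mm. Flip: y_m = 99.648 − y_svg.

**Shape 1** — `<circle>` circle, stroke `#ff8800` → score (S564, F2066). Machine vertices: (136.581,32.709) → (126.769,49.704) → (107.145,49.704) → (97.333,32.709) → (107.145,15.714) → (126.769,15.714) → (136.581,32.709). Closed: final G1 returns to the first vertex.

**Shape 2** — `<path>` quadratic bezier, stroke `#ff8800` → score (S564, F2066). Control points (SVG): P0=(27.967,46.869), P1=(27.389,57.342), P2=(47.108,33.079); sampled at t=k/3. Machine vertices: (27.967,52.779) → (29.837,49.657) → (36.217,54.253) → (47.108,66.569). Open path.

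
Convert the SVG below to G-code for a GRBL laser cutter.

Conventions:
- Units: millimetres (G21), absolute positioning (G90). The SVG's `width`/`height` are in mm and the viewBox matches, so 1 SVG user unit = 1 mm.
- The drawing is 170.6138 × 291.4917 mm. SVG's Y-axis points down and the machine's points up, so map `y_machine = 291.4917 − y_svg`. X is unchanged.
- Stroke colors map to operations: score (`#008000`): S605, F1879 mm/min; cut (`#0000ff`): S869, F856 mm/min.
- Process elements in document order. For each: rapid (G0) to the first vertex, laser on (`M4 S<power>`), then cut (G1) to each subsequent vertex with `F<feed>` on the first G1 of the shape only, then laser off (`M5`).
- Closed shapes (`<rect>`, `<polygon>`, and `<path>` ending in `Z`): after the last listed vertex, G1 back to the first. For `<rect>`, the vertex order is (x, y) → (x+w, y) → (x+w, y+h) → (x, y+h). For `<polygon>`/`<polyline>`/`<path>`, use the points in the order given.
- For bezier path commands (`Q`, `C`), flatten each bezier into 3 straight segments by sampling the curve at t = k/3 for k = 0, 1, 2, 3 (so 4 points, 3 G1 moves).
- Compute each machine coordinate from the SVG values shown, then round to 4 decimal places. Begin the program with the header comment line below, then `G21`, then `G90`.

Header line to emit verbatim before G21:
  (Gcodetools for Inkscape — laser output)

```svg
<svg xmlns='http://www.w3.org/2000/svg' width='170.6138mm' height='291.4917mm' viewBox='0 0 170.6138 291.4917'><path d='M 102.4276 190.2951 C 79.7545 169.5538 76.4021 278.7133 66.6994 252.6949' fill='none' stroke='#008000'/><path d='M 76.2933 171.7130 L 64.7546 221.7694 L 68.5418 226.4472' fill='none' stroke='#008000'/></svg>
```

(Gcodetools for Inkscape — laser output)
G21
G90
G0 X102.4276 Y101.1966
M4 S605
G1 X85.2440 Y88.4554 F1879
G1 X75.2361 Y48.0200
G1 X66.6994 Y38.7968
M5
G0 X76.2933 Y119.7787
M4 S605
G1 X64.7546 Y69.7223 F1879
G1 X68.5418 Y65.0445
M5

Since the viewBox matches the mm dimensions, user units are millimetres directly. The only transform is the Y-flip y_m = 291.4917 − y_svg.

Shape 1 is a cubic bezier drawn with `<path>`. Its stroke #008000 means score at S605, F1879. After flipping Y the toolpath is (102.4276,101.1966) → (85.2440,88.4554) → (75.2361,48.0200) → (66.6994,38.7968).

Shape 2 is a open polyline drawn with `<path>`. Its stroke #008000 means score at S605, F1879. After flipping Y the toolpath is (76.2933,119.7787) → (64.7546,69.7223) → (68.5418,65.0445).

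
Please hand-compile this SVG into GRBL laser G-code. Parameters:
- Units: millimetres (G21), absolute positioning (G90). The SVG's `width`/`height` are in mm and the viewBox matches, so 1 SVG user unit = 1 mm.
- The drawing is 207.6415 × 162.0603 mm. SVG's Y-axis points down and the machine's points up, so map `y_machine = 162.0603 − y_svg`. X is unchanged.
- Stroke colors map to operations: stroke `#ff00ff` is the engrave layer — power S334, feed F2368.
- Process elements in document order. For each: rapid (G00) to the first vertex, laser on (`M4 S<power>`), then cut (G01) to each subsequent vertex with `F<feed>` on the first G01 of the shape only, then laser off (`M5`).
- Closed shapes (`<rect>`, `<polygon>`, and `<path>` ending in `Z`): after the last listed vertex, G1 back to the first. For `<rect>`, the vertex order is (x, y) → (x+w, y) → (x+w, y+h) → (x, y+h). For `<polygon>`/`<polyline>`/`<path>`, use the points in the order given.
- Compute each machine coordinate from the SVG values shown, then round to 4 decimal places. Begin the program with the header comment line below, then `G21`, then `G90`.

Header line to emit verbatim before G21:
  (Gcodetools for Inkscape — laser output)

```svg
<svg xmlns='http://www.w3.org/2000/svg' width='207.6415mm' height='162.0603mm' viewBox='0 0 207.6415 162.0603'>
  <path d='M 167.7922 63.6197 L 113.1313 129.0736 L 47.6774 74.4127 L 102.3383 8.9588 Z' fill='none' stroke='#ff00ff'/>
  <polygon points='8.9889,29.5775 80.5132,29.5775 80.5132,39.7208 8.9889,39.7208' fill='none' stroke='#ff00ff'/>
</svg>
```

viewBox `0 0 207.6415 162.0603` with mm width/height → 1 unit = 1 mm. Flip: y_m = 162.0603 − y_svg.

**Shape 1** — `<path>` regular polygon, stroke `#ff00ff` → engrave (S334, F2368). Machine vertices: (167.7922,98.4406) → (113.1313,32.9867) → (47.6774,87.6476) → (102.3383,153.1015) → (167.7922,98.4406). Closed: final G1 returns to the first vertex.

**Shape 2** — `<polygon>` rectangle, stroke `#ff00ff` → engrave (S334, F2368). Machine vertices: (8.9889,132.4828) → (80.5132,132.4828) → (80.5132,122.3395) → (8.9889,122.3395) → (8.9889,132.4828). Closed: final G1 returns to the first vertex.

(Gcodetools for Inkscape — laser output)
G21
G90
G00 X167.7922 Y98.4406
M4 S334
G01 X113.1313 Y32.9867 F2368
G01 X47.6774 Y87.6476
G01 X102.3383 Y153.1015
G01 X167.7922 Y98.4406
M5
G00 X8.9889 Y132.4828
M4 S334
G01 X80.5132 Y132.4828 F2368
G01 X80.5132 Y122.3395
G01 X8.9889 Y122.3395
G01 X8.9889 Y132.4828
M5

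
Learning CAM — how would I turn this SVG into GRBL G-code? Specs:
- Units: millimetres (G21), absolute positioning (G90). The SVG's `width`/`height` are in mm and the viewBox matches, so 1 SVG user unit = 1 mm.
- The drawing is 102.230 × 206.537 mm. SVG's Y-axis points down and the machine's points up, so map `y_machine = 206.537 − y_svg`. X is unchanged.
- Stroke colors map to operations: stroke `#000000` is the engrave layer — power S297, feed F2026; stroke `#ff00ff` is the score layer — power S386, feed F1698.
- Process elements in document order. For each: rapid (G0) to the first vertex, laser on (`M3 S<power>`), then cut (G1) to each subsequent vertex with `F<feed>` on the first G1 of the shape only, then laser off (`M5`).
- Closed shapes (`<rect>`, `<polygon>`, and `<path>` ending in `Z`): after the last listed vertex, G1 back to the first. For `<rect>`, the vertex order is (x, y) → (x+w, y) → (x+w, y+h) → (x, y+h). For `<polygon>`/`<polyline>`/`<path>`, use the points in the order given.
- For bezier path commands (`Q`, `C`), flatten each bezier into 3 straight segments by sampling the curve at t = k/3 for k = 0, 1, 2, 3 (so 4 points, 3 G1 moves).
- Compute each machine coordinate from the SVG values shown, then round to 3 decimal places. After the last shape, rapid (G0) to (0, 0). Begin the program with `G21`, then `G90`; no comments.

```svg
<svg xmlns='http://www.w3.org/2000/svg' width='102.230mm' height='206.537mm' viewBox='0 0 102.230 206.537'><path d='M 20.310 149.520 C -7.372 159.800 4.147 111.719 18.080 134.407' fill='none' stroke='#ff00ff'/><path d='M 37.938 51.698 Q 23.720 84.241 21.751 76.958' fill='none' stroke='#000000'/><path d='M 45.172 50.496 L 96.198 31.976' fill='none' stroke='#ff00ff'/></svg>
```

viewBox `0 0 102.230 206.537` with mm width/height → 1 unit = 1 mm. Flip: y_m = 206.537 − y_svg.

**Shape 1** — `<path>` cubic bezier, stroke `#ff00ff` → score (S386, F1698). Control points (SVG): P0=(20.310,149.520), P1=(-7.372,159.800), P2=(4.147,111.719), P3=(18.080,134.407); sampled at t=k/3. Machine vertices: (20.310,57.017) → (4.333,61.408) → (6.314,76.011) → (18.080,72.130). Open path.

**Shape 2** — `<path>` quadratic bezier, stroke `#000000` → engrave (S297, F2026). Control points (SVG): P0=(37.938,51.698), P1=(23.720,84.241), P2=(21.751,76.958); sampled at t=k/3. Machine vertices: (37.938,154.839) → (29.820,137.569) → (24.425,129.149) → (21.751,129.579). Open path.

**Shape 3** — `<path>` line segment, stroke `#ff00ff` → score (S386, F1698). Machine vertices: (45.172,156.041) → (96.198,174.561). Open path.

G21
G90
G0 X20.310 Y57.017
M3 S386
G1 X4.333 Y61.408 F1698
G1 X6.314 Y76.011
G1 X18.080 Y72.130
M5
G0 X37.938 Y154.839
M3 S297
G1 X29.820 Y137.569 F2026
G1 X24.425 Y129.149
G1 X21.751 Y129.579
M5
G0 X45.172 Y156.041
M3 S386
G1 X96.198 Y174.561 F1698
M5
G0 X0.000 Y0.000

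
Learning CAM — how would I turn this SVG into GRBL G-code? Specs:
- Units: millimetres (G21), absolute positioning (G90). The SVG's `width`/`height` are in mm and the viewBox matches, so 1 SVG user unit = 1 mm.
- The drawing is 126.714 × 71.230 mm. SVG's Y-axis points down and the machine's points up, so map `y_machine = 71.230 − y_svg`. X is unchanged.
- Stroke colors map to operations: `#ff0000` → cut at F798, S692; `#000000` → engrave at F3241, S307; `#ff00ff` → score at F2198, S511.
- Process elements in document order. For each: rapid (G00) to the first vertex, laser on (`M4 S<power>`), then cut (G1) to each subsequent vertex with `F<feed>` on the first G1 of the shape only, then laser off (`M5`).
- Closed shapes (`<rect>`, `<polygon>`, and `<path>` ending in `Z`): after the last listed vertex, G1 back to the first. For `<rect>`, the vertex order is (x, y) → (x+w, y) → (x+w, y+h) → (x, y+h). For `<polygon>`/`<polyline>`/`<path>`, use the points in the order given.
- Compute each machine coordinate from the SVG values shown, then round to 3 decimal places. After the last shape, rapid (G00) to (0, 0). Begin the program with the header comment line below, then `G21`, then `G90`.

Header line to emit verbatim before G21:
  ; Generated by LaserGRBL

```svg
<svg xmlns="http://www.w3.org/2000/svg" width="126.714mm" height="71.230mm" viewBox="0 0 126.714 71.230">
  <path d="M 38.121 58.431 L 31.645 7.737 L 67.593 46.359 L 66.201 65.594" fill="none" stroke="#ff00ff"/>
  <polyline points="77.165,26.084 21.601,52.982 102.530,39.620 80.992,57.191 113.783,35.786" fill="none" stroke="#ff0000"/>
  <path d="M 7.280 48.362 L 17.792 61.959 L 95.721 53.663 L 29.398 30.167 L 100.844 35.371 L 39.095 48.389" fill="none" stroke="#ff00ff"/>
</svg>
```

viewBox `0 0 126.714 71.230` with mm width/height → 1 unit = 1 mm. Flip: y_m = 71.230 − y_svg.

**Shape 1** — `<path>` open polyline, stroke `#ff00ff` → score (S511, F2198). Machine vertices: (38.121,12.799) → (31.645,63.493) → (67.593,24.871) → (66.201,5.636). Open path.

**Shape 2** — `<polyline>` open polyline, stroke `#ff0000` → cut (S692, F798). Machine vertices: (77.165,45.146) → (21.601,18.248) → (102.530,31.610) → (80.992,14.039) → (113.783,35.444). Open path.

**Shape 3** — `<path>` open polyline, stroke `#ff00ff` → score (S511, F2198). Machine vertices: (7.280,22.868) → (17.792,9.271) → (95.721,17.567) → (29.398,41.063) → (100.844,35.859) → (39.095,22.841). Open path.

; Generated by LaserGRBL
G21
G90
G00 X38.121 Y12.799
M4 S511
G1 X31.645 Y63.493 F2198
G1 X67.593 Y24.871
G1 X66.201 Y5.636
M5
G00 X77.165 Y45.146
M4 S692
G1 X21.601 Y18.248 F798
G1 X102.530 Y31.610
G1 X80.992 Y14.039
G1 X113.783 Y35.444
M5
G00 X7.280 Y22.868
M4 S511
G1 X17.792 Y9.271 F2198
G1 X95.721 Y17.567
G1 X29.398 Y41.063
G1 X100.844 Y35.859
G1 X39.095 Y22.841
M5
G00 X0.000 Y0.000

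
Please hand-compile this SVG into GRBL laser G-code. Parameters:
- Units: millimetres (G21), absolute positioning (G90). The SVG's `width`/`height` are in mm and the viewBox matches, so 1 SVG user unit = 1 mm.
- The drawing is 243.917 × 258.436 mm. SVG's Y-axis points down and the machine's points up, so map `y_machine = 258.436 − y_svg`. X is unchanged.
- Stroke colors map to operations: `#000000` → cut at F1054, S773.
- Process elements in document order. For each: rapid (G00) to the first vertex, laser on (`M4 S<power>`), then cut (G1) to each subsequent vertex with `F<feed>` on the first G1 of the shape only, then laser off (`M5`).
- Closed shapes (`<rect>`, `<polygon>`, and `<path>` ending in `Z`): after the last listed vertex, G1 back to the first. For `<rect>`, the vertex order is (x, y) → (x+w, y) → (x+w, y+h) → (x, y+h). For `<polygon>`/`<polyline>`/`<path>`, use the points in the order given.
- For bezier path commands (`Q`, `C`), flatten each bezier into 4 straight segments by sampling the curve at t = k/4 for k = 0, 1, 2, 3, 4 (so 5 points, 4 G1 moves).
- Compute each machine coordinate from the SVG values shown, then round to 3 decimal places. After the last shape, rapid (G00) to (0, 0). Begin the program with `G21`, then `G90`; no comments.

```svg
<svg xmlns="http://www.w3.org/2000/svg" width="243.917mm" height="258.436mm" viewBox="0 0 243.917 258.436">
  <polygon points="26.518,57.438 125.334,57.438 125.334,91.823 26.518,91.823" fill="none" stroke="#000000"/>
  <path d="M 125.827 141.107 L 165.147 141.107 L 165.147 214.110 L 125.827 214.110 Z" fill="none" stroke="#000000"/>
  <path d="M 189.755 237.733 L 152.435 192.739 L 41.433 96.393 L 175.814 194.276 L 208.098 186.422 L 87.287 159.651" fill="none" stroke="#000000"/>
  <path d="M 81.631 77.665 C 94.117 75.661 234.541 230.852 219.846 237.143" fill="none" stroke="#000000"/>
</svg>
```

Since the viewBox matches the mm dimensions, user units are millimetres directly. The only transform is the Y-flip y_m = 258.436 − y_svg.

Shape 1 is a rectangle drawn with `<polygon>`. Its stroke #000000 means cut at S773, F1054. After flipping Y the toolpath is (26.518,200.998) → (125.334,200.998) → (125.334,166.613) → (26.518,166.613) → (26.518,200.998), returning to the start.

Shape 2 is a rectangle drawn with `<path>`. Its stroke #000000 means cut at S773, F1054. After flipping Y the toolpath is (125.827,117.329) → (165.147,117.329) → (165.147,44.326) → (125.827,44.326) → (125.827,117.329), returning to the start.

Shape 3 is a open polyline drawn with `<path>`. Its stroke #000000 means cut at S773, F1054. After flipping Y the toolpath is (189.755,20.703) → (152.435,65.697) → (41.433,162.043) → (175.814,64.160) → (208.098,72.014) → (87.287,98.785).

Shape 4 is a cubic bezier drawn with `<path>`. Its stroke #000000 means cut at S773, F1054. After flipping Y the toolpath is (81.631,180.771) → (110.561,157.583) → (160.931,104.143) → (206.205,49.147) → (219.846,21.293).

G21
G90
G00 X26.518 Y200.998
M4 S773
G1 X125.334 Y200.998 F1054
G1 X125.334 Y166.613
G1 X26.518 Y166.613
G1 X26.518 Y200.998
M5
G00 X125.827 Y117.329
M4 S773
G1 X165.147 Y117.329 F1054
G1 X165.147 Y44.326
G1 X125.827 Y44.326
G1 X125.827 Y117.329
M5
G00 X189.755 Y20.703
M4 S773
G1 X152.435 Y65.697 F1054
G1 X41.433 Y162.043
G1 X175.814 Y64.160
G1 X208.098 Y72.014
G1 X87.287 Y98.785
M5
G00 X81.631 Y180.771
M4 S773
G1 X110.561 Y157.583 F1054
G1 X160.931 Y104.143
G1 X206.205 Y49.147
G1 X219.846 Y21.293
M5
G00 X0.000 Y0.000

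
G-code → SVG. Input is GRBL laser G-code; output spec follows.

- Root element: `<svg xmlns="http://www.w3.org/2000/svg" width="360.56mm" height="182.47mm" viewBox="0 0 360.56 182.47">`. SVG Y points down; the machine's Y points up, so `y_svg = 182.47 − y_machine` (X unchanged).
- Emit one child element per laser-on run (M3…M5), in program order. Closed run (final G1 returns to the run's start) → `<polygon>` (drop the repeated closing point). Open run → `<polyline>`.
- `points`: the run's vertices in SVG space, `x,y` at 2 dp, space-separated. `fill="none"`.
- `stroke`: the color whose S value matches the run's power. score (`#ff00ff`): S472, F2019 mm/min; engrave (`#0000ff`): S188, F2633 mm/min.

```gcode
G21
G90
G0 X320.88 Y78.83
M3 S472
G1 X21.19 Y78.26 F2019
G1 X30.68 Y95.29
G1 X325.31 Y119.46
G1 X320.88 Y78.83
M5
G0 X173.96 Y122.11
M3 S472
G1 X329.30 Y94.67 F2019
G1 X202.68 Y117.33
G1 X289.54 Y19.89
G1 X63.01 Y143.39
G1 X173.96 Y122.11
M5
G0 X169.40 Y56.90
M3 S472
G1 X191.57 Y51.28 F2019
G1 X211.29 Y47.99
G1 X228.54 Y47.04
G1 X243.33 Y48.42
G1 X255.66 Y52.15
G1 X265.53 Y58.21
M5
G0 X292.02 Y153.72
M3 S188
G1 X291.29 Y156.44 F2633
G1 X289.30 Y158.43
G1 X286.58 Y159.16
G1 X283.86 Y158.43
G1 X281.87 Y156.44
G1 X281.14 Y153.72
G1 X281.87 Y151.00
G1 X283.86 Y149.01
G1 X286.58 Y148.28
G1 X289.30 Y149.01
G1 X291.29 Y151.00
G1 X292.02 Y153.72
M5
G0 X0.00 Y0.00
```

Each laser-on run becomes one SVG element. Flip Y back into SVG space with y_svg = 182.47 − y_machine.

Run 1: S472 ⇒ score layer `#ff00ff`. The run returns to its start, so emit a `<polygon>` with points (Y-flipped): 320.88,103.64 21.19,104.21 30.68,87.18 325.31,63.01.

Run 2: the run's S472 means `#ff00ff` (score). The run returns to its start, so emit a `<polygon>` with points (Y-flipped): 173.96,60.36 329.30,87.80 202.68,65.14 289.54,162.58 63.01,39.08.

Run 3: the run's S472 means `#ff00ff` (score). The run is open, so emit a `<polyline>` with points (Y-flipped): 169.40,125.57 191.57,131.19 211.29,134.48 228.54,135.43 243.33,134.05 255.66,130.32 265.53,124.26.

Run 4: the run's S188 means `#0000ff` (engrave). The run returns to its start, so emit a `<polygon>` with points (Y-flipped): 292.02,28.75 291.29,26.03 289.30,24.04 286.58,23.31 283.86,24.04 281.87,26.03 281.14,28.75 281.87,31.47 283.86,33.46 286.58,34.19 289.30,33.46 291.29,31.47.

<svg xmlns="http://www.w3.org/2000/svg" width="360.56mm" height="182.47mm" viewBox="0 0 360.56 182.47">
  <polygon points="320.88,103.64 21.19,104.21 30.68,87.18 325.31,63.01" fill="none" stroke="#ff00ff"/>
  <polygon points="173.96,60.36 329.30,87.80 202.68,65.14 289.54,162.58 63.01,39.08" fill="none" stroke="#ff00ff"/>
  <polyline points="169.40,125.57 191.57,131.19 211.29,134.48 228.54,135.43 243.33,134.05 255.66,130.32 265.53,124.26" fill="none" stroke="#ff00ff"/>
  <polygon points="292.02,28.75 291.29,26.03 289.30,24.04 286.58,23.31 283.86,24.04 281.87,26.03 281.14,28.75 281.87,31.47 283.86,33.46 286.58,34.19 289.30,33.46 291.29,31.47" fill="none" stroke="#0000ff"/>
</svg>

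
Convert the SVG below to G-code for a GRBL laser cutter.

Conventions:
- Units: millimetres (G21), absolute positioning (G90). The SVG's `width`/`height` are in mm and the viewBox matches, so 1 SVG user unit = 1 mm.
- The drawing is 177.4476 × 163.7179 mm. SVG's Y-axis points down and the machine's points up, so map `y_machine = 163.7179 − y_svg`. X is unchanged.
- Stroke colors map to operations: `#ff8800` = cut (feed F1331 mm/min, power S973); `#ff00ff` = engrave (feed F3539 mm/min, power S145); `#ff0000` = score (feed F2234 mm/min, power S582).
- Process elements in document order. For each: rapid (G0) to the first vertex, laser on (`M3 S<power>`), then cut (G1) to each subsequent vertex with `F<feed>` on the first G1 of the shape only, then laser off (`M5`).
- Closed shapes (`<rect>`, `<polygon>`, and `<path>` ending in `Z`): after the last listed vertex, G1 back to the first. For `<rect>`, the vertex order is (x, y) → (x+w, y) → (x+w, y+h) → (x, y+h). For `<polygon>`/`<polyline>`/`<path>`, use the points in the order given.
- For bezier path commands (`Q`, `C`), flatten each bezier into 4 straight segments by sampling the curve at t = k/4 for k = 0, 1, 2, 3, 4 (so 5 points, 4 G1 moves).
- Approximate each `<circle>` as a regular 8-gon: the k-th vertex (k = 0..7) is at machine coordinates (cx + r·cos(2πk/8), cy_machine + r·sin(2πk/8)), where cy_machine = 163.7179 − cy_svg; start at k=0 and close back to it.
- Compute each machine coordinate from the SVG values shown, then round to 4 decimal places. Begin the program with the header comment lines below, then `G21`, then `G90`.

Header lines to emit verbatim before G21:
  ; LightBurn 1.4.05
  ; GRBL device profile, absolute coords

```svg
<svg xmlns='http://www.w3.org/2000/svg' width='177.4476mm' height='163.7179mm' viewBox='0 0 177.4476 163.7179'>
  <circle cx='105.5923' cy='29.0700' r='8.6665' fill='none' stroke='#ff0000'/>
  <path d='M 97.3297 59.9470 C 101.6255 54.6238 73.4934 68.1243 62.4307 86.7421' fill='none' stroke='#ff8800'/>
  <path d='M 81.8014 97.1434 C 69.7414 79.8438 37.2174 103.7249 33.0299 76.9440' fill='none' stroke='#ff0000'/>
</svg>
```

Since the viewBox matches the mm dimensions, user units are millimetres directly. The only transform is the Y-flip y_m = 163.7179 − y_svg.

Shape 1 is a circle drawn with `<circle>`. Its stroke #ff0000 means score at S582, F2234. After flipping Y the toolpath is (114.2588,134.6479) → (111.7204,140.7760) → (105.5923,143.3144) → (99.4642,140.7760) → (96.9258,134.6479) → (99.4642,128.5198) → (105.5923,125.9814) → (111.7204,128.5198) → (114.2588,134.6479), returning to the start.

Shape 2 is a cubic bezier drawn with `<path>`. Its stroke #ff8800 means cut at S973, F1331. After flipping Y the toolpath is (97.3297,103.7709) → (95.2447,104.4480) → (85.6396,99.3512) → (73.1548,89.7655) → (62.4307,76.9758).

Shape 3 is a cubic bezier drawn with `<path>`. Its stroke #ff0000 means score at S582, F2234. After flipping Y the toolpath is (81.8014,66.5745) → (69.6819,73.2629) → (54.4635,73.1187) → (40.7211,74.7523) → (33.0299,86.7739).

; LightBurn 1.4.05
; GRBL device profile, absolute coords
G21
G90
G0 X114.2588 Y134.6479
M3 S582
G1 X111.7204 Y140.7760 F2234
G1 X105.5923 Y143.3144
G1 X99.4642 Y140.7760
G1 X96.9258 Y134.6479
G1 X99.4642 Y128.5198
G1 X105.5923 Y125.9814
G1 X111.7204 Y128.5198
G1 X114.2588 Y134.6479
M5
G0 X97.3297 Y103.7709
M3 S973
G1 X95.2447 Y104.4480 F1331
G1 X85.6396 Y99.3512
G1 X73.1548 Y89.7655
G1 X62.4307 Y76.9758
M5
G0 X81.8014 Y66.5745
M3 S582
G1 X69.6819 Y73.2629 F2234
G1 X54.4635 Y73.1187
G1 X40.7211 Y74.7523
G1 X33.0299 Y86.7739
M5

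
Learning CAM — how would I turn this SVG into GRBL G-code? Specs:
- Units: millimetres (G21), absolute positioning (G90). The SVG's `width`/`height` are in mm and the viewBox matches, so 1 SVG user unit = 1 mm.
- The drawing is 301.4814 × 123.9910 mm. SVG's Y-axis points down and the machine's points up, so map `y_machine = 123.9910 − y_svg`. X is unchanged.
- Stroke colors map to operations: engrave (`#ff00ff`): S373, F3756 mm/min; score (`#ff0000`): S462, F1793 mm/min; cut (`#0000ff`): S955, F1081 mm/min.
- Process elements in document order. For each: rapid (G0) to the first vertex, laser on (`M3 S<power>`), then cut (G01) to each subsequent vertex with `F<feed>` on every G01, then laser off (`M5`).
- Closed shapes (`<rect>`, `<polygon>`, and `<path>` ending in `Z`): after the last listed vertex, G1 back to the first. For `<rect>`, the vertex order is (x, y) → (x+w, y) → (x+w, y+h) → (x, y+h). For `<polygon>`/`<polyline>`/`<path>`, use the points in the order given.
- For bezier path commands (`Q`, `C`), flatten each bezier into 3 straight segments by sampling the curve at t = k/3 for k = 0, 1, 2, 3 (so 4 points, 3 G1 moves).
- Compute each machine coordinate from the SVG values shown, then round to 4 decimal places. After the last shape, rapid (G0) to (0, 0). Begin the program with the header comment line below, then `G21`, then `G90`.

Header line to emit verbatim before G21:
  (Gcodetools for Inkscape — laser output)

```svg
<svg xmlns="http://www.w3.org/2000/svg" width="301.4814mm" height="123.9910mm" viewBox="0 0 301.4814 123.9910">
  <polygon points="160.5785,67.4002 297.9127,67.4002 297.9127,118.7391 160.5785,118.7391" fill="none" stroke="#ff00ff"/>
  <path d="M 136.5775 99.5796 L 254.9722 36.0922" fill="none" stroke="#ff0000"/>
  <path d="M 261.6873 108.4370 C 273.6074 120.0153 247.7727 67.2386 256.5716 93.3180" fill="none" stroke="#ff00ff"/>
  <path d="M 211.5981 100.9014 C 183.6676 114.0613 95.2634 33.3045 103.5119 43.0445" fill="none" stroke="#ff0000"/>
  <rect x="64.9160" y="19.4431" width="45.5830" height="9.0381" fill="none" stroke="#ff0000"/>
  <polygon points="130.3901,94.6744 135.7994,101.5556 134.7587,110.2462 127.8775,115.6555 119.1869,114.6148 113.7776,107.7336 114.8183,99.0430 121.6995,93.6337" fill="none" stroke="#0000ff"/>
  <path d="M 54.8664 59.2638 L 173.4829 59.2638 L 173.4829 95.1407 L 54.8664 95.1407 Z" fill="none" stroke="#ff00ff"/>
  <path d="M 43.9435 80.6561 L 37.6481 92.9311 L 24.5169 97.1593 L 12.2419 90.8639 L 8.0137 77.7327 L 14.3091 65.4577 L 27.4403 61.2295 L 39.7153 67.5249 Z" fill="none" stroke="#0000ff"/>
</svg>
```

Since the viewBox matches the mm dimensions, user units are millimetres directly. The only transform is the Y-flip y_m = 123.9910 − y_svg.

Shape 1 is a rectangle drawn with `<polygon>`. Its stroke #ff00ff means engrave at S373, F3756. After flipping Y the toolpath is (160.5785,56.5908) → (297.9127,56.5908) → (297.9127,5.2519) → (160.5785,5.2519) → (160.5785,56.5908), returning to the start.

Shape 2 is a line segment drawn with `<path>`. Its stroke #ff0000 means score at S462, F1793. After flipping Y the toolpath is (136.5775,24.4114) → (254.9722,87.8988).

Shape 3 is a cubic bezier drawn with `<path>`. Its stroke #ff00ff means engrave at S373, F3756. After flipping Y the toolpath is (261.6873,15.5540) → (263.7035,20.1233) → (256.6362,35.7711) → (256.5716,30.6730).

Shape 4 is a cubic bezier drawn with `<path>`. Its stroke #ff0000 means score at S462, F1793. After flipping Y the toolpath is (211.5981,23.0896) → (169.3292,34.4051) → (121.6615,67.3510) → (103.5119,80.9465).

Shape 5 is a rectangle drawn with `<rect>`. Its stroke #ff0000 means score at S462, F1793. After flipping Y the toolpath is (64.9160,104.5479) → (110.4990,104.5479) → (110.4990,95.5098) → (64.9160,95.5098) → (64.9160,104.5479), returning to the start.

Shape 6 is a regular polygon drawn with `<polygon>`. Its stroke #0000ff means cut at S955, F1081. After flipping Y the toolpath is (130.3901,29.3166) → (135.7994,22.4354) → (134.7587,13.7448) → (127.8775,8.3355) → (119.1869,9.3762) → (113.7776,16.2574) → (114.8183,24.9480) → (121.6995,30.3573) → (130.3901,29.3166), returning to the start.

Shape 7 is a rectangle drawn with `<path>`. Its stroke #ff00ff means engrave at S373, F3756. After flipping Y the toolpath is (54.8664,64.7272) → (173.4829,64.7272) → (173.4829,28.8503) → (54.8664,28.8503) → (54.8664,64.7272), returning to the start.

Shape 8 is a regular polygon drawn with `<path>`. Its stroke #0000ff means cut at S955, F1081. After flipping Y the toolpath is (43.9435,43.3349) → (37.6481,31.0599) → (24.5169,26.8317) → (12.2419,33.1271) → (8.0137,46.2583) → (14.3091,58.5333) → (27.4403,62.7615) → (39.7153,56.4661) → (43.9435,43.3349), returning to the start.

(Gcodetools for Inkscape — laser output)
G21
G90
G0 X160.5785 Y56.5908
M3 S373
G01 X297.9127 Y56.5908 F3756
G01 X297.9127 Y5.2519 F3756
G01 X160.5785 Y5.2519 F3756
G01 X160.5785 Y56.5908 F3756
M5
G0 X136.5775 Y24.4114
M3 S462
G01 X254.9722 Y87.8988 F1793
M5
G0 X261.6873 Y15.5540
M3 S373
G01 X263.7035 Y20.1233 F3756
G01 X256.6362 Y35.7711 F3756
G01 X256.5716 Y30.6730 F3756
M5
G0 X211.5981 Y23.0896
M3 S462
G01 X169.3292 Y34.4051 F1793
G01 X121.6615 Y67.3510 F1793
G01 X103.5119 Y80.9465 F1793
M5
G0 X64.9160 Y104.5479
M3 S462
G01 X110.4990 Y104.5479 F1793
G01 X110.4990 Y95.5098 F1793
G01 X64.9160 Y95.5098 F1793
G01 X64.9160 Y104.5479 F1793
M5
G0 X130.3901 Y29.3166
M3 S955
G01 X135.7994 Y22.4354 F1081
G01 X134.7587 Y13.7448 F1081
G01 X127.8775 Y8.3355 F1081
G01 X119.1869 Y9.3762 F1081
G01 X113.7776 Y16.2574 F1081
G01 X114.8183 Y24.9480 F1081
G01 X121.6995 Y30.3573 F1081
G01 X130.3901 Y29.3166 F1081
M5
G0 X54.8664 Y64.7272
M3 S373
G01 X173.4829 Y64.7272 F3756
G01 X173.4829 Y28.8503 F3756
G01 X54.8664 Y28.8503 F3756
G01 X54.8664 Y64.7272 F3756
M5
G0 X43.9435 Y43.3349
M3 S955
G01 X37.6481 Y31.0599 F1081
G01 X24.5169 Y26.8317 F1081
G01 X12.2419 Y33.1271 F1081
G01 X8.0137 Y46.2583 F1081
G01 X14.3091 Y58.5333 F1081
G01 X27.4403 Y62.7615 F1081
G01 X39.7153 Y56.4661 F1081
G01 X43.9435 Y43.3349 F1081
M5
G0 X0.0000 Y0.0000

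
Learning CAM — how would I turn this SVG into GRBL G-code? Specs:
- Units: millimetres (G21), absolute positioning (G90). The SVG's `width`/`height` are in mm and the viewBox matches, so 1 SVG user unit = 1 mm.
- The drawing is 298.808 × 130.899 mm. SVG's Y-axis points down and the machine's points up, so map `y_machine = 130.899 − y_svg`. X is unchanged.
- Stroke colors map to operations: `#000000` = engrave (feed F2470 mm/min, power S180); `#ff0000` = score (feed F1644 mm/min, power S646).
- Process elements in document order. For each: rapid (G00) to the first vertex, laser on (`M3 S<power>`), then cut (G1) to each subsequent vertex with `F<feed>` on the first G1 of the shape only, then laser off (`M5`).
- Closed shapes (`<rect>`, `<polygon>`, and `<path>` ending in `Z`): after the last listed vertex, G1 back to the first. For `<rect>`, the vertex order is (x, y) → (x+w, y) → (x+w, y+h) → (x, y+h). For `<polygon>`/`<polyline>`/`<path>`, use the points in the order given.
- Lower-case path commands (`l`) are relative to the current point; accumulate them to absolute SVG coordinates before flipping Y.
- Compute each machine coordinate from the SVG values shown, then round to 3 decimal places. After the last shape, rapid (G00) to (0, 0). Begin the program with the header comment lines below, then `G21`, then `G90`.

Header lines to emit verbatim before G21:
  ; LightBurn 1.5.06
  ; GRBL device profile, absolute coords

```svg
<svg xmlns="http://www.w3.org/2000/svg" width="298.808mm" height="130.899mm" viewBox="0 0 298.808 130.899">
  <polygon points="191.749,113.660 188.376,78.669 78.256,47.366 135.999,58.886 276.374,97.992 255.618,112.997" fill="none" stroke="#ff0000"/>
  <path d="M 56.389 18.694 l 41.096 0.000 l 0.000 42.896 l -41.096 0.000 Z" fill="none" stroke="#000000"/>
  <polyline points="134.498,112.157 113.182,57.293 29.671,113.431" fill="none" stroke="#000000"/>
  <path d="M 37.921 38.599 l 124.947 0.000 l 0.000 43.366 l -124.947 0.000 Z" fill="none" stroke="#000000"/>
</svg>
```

1 u = 1 mm; y_m = 130.899 − y.

[1] `<polygon>` closed polygon, #ff0000→score S646 F1644: (191.749,17.239) → (188.376,52.230) → (78.256,83.533) → (135.999,72.013) → (276.374,32.907) → (255.618,17.902) → (191.749,17.239) (closed)

[2] `<path>` rectangle, #000000→engrave S180 F2470: (56.389,112.205) → (97.485,112.205) → (97.485,69.309) → (56.389,69.309) → (56.389,112.205) (closed)

[3] `<polyline>` open polyline, #000000→engrave S180 F2470: (134.498,18.742) → (113.182,73.606) → (29.671,17.468)

[4] `<path>` rectangle, #000000→engrave S180 F2470: (37.921,92.300) → (162.868,92.300) → (162.868,48.934) → (37.921,48.934) → (37.921,92.300) (closed)

; LightBurn 1.5.06
; GRBL device profile, absolute coords
G21
G90
G00 X191.749 Y17.239
M3 S646
G1 X188.376 Y52.230 F1644
G1 X78.256 Y83.533
G1 X135.999 Y72.013
G1 X276.374 Y32.907
G1 X255.618 Y17.902
G1 X191.749 Y17.239
M5
G00 X56.389 Y112.205
M3 S180
G1 X97.485 Y112.205 F2470
G1 X97.485 Y69.309
G1 X56.389 Y69.309
G1 X56.389 Y112.205
M5
G00 X134.498 Y18.742
M3 S180
G1 X113.182 Y73.606 F2470
G1 X29.671 Y17.468
M5
G00 X37.921 Y92.300
M3 S180
G1 X162.868 Y92.300 F2470
G1 X162.868 Y48.934
G1 X37.921 Y48.934
G1 X37.921 Y92.300
M5
G00 X0.000 Y0.000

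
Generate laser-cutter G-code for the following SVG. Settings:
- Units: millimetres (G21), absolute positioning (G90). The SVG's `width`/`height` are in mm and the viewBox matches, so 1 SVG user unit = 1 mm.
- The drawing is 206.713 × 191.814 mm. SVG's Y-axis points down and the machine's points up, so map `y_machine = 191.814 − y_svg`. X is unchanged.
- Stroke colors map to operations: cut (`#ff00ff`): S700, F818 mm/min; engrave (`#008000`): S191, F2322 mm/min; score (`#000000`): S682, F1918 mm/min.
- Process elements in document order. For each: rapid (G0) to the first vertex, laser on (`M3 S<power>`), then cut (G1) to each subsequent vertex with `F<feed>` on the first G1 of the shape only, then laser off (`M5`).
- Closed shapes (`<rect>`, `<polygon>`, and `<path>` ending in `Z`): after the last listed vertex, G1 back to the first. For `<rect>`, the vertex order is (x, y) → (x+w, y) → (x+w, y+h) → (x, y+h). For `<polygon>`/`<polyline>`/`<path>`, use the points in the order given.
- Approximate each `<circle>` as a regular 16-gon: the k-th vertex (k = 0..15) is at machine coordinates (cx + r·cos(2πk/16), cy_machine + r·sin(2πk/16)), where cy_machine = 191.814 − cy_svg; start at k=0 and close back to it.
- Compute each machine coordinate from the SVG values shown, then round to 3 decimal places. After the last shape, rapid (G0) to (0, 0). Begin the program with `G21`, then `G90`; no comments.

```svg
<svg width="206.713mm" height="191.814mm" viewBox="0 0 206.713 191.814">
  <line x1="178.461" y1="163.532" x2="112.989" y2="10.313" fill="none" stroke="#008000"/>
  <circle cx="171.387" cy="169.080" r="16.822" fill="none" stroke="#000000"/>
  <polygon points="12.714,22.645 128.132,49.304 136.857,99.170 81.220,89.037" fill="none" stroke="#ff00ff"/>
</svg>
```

G21
G90
G0 X178.461 Y28.282
M3 S191
G1 X112.989 Y181.501 F2322
M5
G0 X188.209 Y22.734
M3 S682
G1 X186.929 Y29.172 F1918
G1 X183.282 Y34.629
G1 X177.825 Y38.276
G1 X171.387 Y39.556
G1 X164.949 Y38.276
G1 X159.492 Y34.629
G1 X155.845 Y29.172
G1 X154.565 Y22.734
G1 X155.845 Y16.296
G1 X159.492 Y10.839
G1 X164.949 Y7.192
G1 X171.387 Y5.912
G1 X177.825 Y7.192
G1 X183.282 Y10.839
G1 X186.929 Y16.296
G1 X188.209 Y22.734
M5
G0 X12.714 Y169.169
M3 S700
G1 X128.132 Y142.510 F818
G1 X136.857 Y92.644
G1 X81.220 Y102.777
G1 X12.714 Y169.169
M5
G0 X0.000 Y0.000

Since the viewBox matches the mm dimensions, user units are millimetres directly. The only transform is the Y-flip y_m = 191.814 − y_svg.

Shape 1 is a line segment drawn with `<line>`. Its stroke #008000 means engrave at S191, F2322. After flipping Y the toolpath is (178.461,28.282) → (112.989,181.501).

Shape 2 is a circle drawn with `<circle>`. Its stroke #000000 means score at S682, F1918. After flipping Y the toolpath is (188.209,22.734) → (186.929,29.172) → (183.282,34.629) → (177.825,38.276) → (171.387,39.556) → (164.949,38.276) → (159.492,34.629) → (155.845,29.172) → (154.565,22.734) → (155.845,16.296) → (159.492,10.839) → (164.949,7.192) → (171.387,5.912) → (177.825,7.192) → (183.282,10.839) → (186.929,16.296) → (188.209,22.734), returning to the start.

Shape 3 is a closed polygon drawn with `<polygon>`. Its stroke #ff00ff means cut at S700, F818. After flipping Y the toolpath is (12.714,169.169) → (128.132,142.510) → (136.857,92.644) → (81.220,102.777) → (12.714,169.169), returning to the start.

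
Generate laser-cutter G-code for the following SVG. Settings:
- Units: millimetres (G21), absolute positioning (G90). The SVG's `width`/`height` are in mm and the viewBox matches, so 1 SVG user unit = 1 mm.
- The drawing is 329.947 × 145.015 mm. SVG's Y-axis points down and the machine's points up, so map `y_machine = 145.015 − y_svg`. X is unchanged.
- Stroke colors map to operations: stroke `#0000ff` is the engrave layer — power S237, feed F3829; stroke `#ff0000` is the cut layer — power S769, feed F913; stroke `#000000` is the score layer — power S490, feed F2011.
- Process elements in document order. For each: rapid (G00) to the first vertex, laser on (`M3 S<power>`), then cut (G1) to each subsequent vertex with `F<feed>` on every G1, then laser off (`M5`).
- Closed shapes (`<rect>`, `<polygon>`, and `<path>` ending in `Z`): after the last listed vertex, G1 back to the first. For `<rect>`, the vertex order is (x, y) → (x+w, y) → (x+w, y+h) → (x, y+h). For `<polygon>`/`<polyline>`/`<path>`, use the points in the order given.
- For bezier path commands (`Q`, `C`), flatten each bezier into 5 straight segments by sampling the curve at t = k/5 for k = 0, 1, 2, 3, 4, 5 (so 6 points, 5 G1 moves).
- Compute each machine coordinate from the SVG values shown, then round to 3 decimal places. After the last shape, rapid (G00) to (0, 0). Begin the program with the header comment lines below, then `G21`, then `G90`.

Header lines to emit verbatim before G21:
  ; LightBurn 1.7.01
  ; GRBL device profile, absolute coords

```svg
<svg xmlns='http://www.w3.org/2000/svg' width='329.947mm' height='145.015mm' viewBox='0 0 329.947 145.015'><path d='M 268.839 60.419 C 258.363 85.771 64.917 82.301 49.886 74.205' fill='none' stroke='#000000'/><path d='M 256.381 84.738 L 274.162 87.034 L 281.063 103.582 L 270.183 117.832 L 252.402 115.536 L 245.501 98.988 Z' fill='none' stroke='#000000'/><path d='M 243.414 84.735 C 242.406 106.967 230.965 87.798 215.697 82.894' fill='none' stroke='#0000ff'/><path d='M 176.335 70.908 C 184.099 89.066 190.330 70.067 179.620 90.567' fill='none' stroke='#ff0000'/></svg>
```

Since the viewBox matches the mm dimensions, user units are millimetres directly. The only transform is the Y-flip y_m = 145.015 − y_svg.

Shape 1 is a cubic bezier drawn with `<path>`. Its stroke #000000 means score at S490, F2011. After flipping Y the toolpath is (268.839,84.596) → (243.488,72.650) → (191.571,66.460) → (130.434,64.864) → (77.423,66.701) → (49.886,70.810).

Shape 2 is a regular polygon drawn with `<path>`. Its stroke #000000 means score at S490, F2011. After flipping Y the toolpath is (256.381,60.277) → (274.162,57.981) → (281.063,41.433) → (270.183,27.183) → (252.402,29.479) → (245.501,46.027) → (256.381,60.277), returning to the start.

Shape 3 is a cubic bezier drawn with `<path>`. Its stroke #0000ff means engrave at S237, F3829. After flipping Y the toolpath is (243.414,60.280) → (241.610,51.464) → (237.619,49.911) → (231.759,52.952) → (224.346,57.912) → (215.697,62.121).

Shape 4 is a cubic bezier drawn with `<path>`. Its stroke #ff0000 means cut at S769, F913. After flipping Y the toolpath is (176.335,74.107) → (180.686,67.058) → (183.930,65.247) → (185.326,64.994) → (184.136,62.621) → (179.620,54.448).

; LightBurn 1.7.01
; GRBL device profile, absolute coords
G21
G90
G00 X268.839 Y84.596
M3 S490
G1 X243.488 Y72.650 F2011
G1 X191.571 Y66.460 F2011
G1 X130.434 Y64.864 F2011
G1 X77.423 Y66.701 F2011
G1 X49.886 Y70.810 F2011
M5
G00 X256.381 Y60.277
M3 S490
G1 X274.162 Y57.981 F2011
G1 X281.063 Y41.433 F2011
G1 X270.183 Y27.183 F2011
G1 X252.402 Y29.479 F2011
G1 X245.501 Y46.027 F2011
G1 X256.381 Y60.277 F2011
M5
G00 X243.414 Y60.280
M3 S237
G1 X241.610 Y51.464 F3829
G1 X237.619 Y49.911 F3829
G1 X231.759 Y52.952 F3829
G1 X224.346 Y57.912 F3829
G1 X215.697 Y62.121 F3829
M5
G00 X176.335 Y74.107
M3 S769
G1 X180.686 Y67.058 F913
G1 X183.930 Y65.247 F913
G1 X185.326 Y64.994 F913
G1 X184.136 Y62.621 F913
G1 X179.620 Y54.448 F913
M5
G00 X0.000 Y0.000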